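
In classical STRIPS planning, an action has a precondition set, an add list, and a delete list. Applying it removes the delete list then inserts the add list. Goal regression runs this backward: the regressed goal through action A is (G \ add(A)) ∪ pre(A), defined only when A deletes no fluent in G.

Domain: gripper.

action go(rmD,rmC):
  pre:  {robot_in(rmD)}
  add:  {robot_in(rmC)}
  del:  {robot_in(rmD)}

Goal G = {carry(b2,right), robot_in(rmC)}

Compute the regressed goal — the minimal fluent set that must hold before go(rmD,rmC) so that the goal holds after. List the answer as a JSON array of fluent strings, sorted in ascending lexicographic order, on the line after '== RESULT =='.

Regress:
  G ∩ del = {}  (empty — regression defined)
  G \ add = {carry(b2,right), robot_in(rmC)} \ {robot_in(rmC)} = {carry(b2,right)}
  ∪ pre   = {carry(b2,right)} ∪ {robot_in(rmD)}
          = {carry(b2,right), robot_in(rmD)}

== RESULT ==
["carry(b2,right)", "robot_in(rmD)"]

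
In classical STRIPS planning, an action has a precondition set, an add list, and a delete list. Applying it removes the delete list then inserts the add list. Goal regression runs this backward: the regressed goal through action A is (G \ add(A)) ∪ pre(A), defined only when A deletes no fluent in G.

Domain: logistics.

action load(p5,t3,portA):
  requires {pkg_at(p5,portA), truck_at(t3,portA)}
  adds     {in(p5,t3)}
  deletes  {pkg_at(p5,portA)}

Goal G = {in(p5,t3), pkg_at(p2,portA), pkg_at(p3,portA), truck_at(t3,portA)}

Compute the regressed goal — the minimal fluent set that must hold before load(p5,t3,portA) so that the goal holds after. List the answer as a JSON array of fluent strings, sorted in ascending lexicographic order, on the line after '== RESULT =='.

Compute (G \ add) ∪ pre:
  G ∩ del = {}  (empty — regression defined)
  G \ add = {in(p5,t3), pkg_at(p2,portA), pkg_at(p3,portA), truck_at(t3,portA)} \ {in(p5,t3)} = {pkg_at(p2,portA), pkg_at(p3,portA), truck_at(t3,portA)}
  ∪ pre   = {pkg_at(p2,portA), pkg_at(p3,portA), truck_at(t3,portA)} ∪ {pkg_at(p5,portA), truck_at(t3,portA)}
          = {pkg_at(p2,portA), pkg_at(p3,portA), pkg_at(p5,portA), truck_at(t3,portA)}

== RESULT ==
["pkg_at(p2,portA)", "pkg_at(p3,portA)", "pkg_at(p5,portA)", "truck_at(t3,portA)"]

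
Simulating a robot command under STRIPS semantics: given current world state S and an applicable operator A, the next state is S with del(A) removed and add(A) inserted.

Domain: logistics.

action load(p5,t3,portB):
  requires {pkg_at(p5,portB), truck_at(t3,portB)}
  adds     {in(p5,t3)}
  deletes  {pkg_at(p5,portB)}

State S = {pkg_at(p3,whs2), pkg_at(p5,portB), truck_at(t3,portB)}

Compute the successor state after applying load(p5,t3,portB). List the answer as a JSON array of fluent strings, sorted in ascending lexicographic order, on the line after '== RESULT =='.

Progress:
  pre ⊆ S: {pkg_at(p5,portB), truck_at(t3,portB)} ⊆ S  — applicable
  S \ del = {pkg_at(p3,whs2), truck_at(t3,portB)}
  ∪ add   = {in(p5,t3), pkg_at(p3,whs2), truck_at(t3,portB)}

== RESULT ==
["in(p5,t3)", "pkg_at(p3,whs2)", "truck_at(t3,portB)"]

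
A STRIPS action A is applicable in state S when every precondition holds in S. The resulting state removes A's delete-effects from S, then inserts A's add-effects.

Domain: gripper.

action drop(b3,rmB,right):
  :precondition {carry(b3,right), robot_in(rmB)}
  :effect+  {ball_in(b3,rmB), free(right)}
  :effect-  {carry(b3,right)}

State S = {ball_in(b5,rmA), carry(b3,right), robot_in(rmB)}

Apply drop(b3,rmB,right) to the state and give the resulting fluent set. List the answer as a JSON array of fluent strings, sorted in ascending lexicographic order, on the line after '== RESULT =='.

Progress:
  pre ⊆ S: {carry(b3,right), robot_in(rmB)} ⊆ S  — applicable
  S \ del = {ball_in(b5,rmA), robot_in(rmB)}
  ∪ add   = {ball_in(b3,rmB), ball_in(b5,rmA), free(right), robot_in(rmB)}

== RESULT ==
["ball_in(b3,rmB)", "ball_in(b5,rmA)", "free(right)", "robot_in(rmB)"]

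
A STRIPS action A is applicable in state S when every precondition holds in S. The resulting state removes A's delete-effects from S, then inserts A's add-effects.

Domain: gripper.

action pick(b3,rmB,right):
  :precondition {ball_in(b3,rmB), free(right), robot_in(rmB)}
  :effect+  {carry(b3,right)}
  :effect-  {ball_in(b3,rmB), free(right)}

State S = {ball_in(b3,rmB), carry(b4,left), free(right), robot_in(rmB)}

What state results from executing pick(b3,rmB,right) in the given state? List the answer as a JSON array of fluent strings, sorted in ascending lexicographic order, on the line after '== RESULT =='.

Compute (S \ del) ∪ add:
  pre ⊆ S: {ball_in(b3,rmB), free(right), robot_in(rmB)} ⊆ S  — applicable
  S \ del = {carry(b4,left), robot_in(rmB)}
  ∪ add   = {carry(b3,right), carry(b4,left), robot_in(rmB)}

== RESULT ==
["carry(b3,right)", "carry(b4,left)", "robot_in(rmB)"]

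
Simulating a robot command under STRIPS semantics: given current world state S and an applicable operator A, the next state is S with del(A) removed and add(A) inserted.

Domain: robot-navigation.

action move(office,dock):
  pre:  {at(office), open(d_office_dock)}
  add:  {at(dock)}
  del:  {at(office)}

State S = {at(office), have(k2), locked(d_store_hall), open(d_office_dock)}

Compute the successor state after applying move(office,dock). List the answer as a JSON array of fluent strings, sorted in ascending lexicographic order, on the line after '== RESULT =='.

Compute (S \ del) ∪ add:
  pre ⊆ S: {at(office), open(d_office_dock)} ⊆ S  — applicable
  S \ del = {have(k2), locked(d_store_hall), open(d_office_dock)}
  ∪ add   = {at(dock), have(k2), locked(d_store_hall), open(d_office_dock)}

== RESULT ==
["at(dock)", "have(k2)", "locked(d_store_hall)", "open(d_office_dock)"]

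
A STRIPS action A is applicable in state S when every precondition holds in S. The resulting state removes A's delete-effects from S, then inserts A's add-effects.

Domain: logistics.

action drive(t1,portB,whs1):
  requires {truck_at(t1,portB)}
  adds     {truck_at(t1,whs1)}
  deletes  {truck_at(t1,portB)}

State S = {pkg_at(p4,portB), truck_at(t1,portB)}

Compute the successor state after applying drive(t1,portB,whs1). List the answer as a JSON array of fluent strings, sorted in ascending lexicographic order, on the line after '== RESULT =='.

Compute (S \ del) ∪ add:
  pre ⊆ S: {truck_at(t1,portB)} ⊆ S  — applicable
  S \ del = {pkg_at(p4,portB)}
  ∪ add   = {pkg_at(p4,portB), truck_at(t1,whs1)}

== RESULT ==
["pkg_at(p4,portB)", "truck_at(t1,whs1)"]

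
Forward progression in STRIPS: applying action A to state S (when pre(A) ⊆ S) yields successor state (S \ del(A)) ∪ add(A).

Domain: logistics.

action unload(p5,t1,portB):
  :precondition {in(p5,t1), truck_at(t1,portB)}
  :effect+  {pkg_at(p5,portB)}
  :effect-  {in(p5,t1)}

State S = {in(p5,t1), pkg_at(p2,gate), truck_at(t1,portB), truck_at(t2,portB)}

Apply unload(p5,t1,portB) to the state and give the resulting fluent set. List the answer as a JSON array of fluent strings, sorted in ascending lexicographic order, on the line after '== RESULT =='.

Compute (S \ del) ∪ add:
  pre ⊆ S: {in(p5,t1), truck_at(t1,portB)} ⊆ S  — applicable
  S \ del = {pkg_at(p2,gate), truck_at(t1,portB), truck_at(t2,portB)}
  ∪ add   = {pkg_at(p2,gate), pkg_at(p5,portB), truck_at(t1,portB), truck_at(t2,portB)}

== RESULT ==
["pkg_at(p2,gate)", "pkg_at(p5,portB)", "truck_at(t1,portB)", "truck_at(t2,portB)"]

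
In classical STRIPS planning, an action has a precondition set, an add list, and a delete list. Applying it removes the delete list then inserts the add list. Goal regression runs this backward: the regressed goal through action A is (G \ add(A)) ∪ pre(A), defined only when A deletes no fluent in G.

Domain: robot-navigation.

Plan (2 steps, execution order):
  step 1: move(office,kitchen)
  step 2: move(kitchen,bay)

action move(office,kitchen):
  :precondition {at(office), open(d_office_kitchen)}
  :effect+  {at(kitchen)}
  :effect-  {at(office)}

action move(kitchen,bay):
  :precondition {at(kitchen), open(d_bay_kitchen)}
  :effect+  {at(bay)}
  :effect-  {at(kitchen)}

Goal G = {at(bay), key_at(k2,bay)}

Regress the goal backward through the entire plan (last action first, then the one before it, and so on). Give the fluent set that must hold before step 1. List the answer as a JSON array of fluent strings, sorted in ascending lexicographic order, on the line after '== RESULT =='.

Work backward from the goal:
  through step 2 (move(kitchen,bay)): drop {at(bay)}, keep {key_at(k2,bay)}, require {at(kitchen), open(d_bay_kitchen)}
    → {at(kitchen), key_at(k2,bay), open(d_bay_kitchen)}
  through step 1 (move(office,kitchen)): drop {at(kitchen)}, keep {key_at(k2,bay), open(d_bay_kitchen)}, require {at(office), open(d_office_kitchen)}
    → {at(office), key_at(k2,bay), open(d_bay_kitchen), open(d_office_kitchen)}

== RESULT ==
["at(office)", "key_at(k2,bay)", "open(d_bay_kitchen)", "open(d_office_kitchen)"]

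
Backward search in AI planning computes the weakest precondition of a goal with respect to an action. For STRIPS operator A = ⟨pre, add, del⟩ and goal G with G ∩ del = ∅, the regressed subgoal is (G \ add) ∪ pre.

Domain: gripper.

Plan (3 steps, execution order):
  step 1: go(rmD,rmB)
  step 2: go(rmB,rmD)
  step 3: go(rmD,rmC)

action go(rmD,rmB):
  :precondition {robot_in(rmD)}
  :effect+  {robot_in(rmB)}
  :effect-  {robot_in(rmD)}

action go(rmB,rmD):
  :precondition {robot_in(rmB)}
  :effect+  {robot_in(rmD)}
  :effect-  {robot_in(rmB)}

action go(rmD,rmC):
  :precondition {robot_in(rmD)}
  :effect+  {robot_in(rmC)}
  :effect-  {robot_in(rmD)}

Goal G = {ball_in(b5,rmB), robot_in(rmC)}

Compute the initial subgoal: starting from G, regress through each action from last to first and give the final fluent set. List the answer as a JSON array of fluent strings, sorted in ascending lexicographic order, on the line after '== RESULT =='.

Regress step by step:
  through step 3 (go(rmD,rmC)): drop {robot_in(rmC)}, keep {ball_in(b5,rmB)}, require {robot_in(rmD)}
    → {ball_in(b5,rmB), robot_in(rmD)}
  through step 2 (go(rmB,rmD)): drop {robot_in(rmD)}, keep {ball_in(b5,rmB)}, require {robot_in(rmB)}
    → {ball_in(b5,rmB), robot_in(rmB)}
  through step 1 (go(rmD,rmB)): drop {robot_in(rmB)}, keep {ball_in(b5,rmB)}, require {robot_in(rmD)}
    → {ball_in(b5,rmB), robot_in(rmD)}

== RESULT ==
["ball_in(b5,rmB)", "robot_in(rmD)"]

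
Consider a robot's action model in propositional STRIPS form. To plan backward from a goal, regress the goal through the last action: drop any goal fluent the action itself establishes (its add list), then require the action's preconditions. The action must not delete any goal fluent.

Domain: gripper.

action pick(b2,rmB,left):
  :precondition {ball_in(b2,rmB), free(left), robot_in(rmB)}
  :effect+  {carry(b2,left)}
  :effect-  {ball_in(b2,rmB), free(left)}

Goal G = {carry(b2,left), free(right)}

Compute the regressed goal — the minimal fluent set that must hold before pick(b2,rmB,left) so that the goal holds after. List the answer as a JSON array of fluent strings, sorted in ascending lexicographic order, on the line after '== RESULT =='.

Compute (G \ add) ∪ pre:
  G ∩ del = {}  (empty — regression defined)
  G \ add = {carry(b2,left), free(right)} \ {carry(b2,left)} = {free(right)}
  ∪ pre   = {free(right)} ∪ {ball_in(b2,rmB), free(left), robot_in(rmB)}
          = {ball_in(b2,rmB), free(left), free(right), robot_in(rmB)}

== RESULT ==
["ball_in(b2,rmB)", "free(left)", "free(right)", "robot_in(rmB)"]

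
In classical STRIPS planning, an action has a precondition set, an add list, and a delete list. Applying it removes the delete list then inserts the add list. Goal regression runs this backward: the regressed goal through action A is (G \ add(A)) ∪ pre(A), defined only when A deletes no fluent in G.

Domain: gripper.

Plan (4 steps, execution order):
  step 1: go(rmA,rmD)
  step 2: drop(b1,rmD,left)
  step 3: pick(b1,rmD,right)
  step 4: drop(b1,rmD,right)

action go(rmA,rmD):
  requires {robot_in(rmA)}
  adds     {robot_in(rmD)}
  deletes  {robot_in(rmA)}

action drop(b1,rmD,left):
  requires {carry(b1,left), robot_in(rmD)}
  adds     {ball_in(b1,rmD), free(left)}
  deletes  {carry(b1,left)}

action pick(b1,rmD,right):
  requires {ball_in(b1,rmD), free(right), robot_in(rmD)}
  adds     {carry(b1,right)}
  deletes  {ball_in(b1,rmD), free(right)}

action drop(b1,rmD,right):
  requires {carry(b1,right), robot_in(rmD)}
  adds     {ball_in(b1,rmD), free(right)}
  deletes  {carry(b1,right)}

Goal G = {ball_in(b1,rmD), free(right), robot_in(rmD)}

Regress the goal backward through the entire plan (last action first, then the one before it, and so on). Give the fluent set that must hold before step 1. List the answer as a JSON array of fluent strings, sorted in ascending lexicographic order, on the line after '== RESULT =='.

Work backward from the goal:
  through step 4 (drop(b1,rmD,right)): drop {ball_in(b1,rmD), free(right)}, keep {robot_in(rmD)}, require {carry(b1,right), robot_in(rmD)}
    → {carry(b1,right), robot_in(rmD)}
  through step 3 (pick(b1,rmD,right)): drop {carry(b1,right)}, keep {robot_in(rmD)}, require {ball_in(b1,rmD), free(right), robot_in(rmD)}
    → {ball_in(b1,rmD), free(right), robot_in(rmD)}
  through step 2 (drop(b1,rmD,left)): drop {ball_in(b1,rmD)}, keep {free(right), robot_in(rmD)}, require {carry(b1,left), robot_in(rmD)}
    → {carry(b1,left), free(right), robot_in(rmD)}
  through step 1 (go(rmA,rmD)): drop {robot_in(rmD)}, keep {carry(b1,left), free(right)}, require {robot_in(rmA)}
    → {carry(b1,left), free(right), robot_in(rmA)}

== RESULT ==
["carry(b1,left)", "free(right)", "robot_in(rmA)"]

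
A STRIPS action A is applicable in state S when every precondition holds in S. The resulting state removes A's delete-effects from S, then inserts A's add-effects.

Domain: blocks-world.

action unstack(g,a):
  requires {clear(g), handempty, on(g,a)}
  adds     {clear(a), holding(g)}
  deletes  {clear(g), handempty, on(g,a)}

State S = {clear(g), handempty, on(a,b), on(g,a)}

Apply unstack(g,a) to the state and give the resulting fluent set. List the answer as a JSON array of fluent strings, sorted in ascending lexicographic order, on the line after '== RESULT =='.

Compute (S \ del) ∪ add:
  pre ⊆ S: {clear(g), handempty, on(g,a)} ⊆ S  — applicable
  S \ del = {on(a,b)}
  ∪ add   = {clear(a), holding(g), on(a,b)}

== RESULT ==
["clear(a)", "holding(g)", "on(a,b)"]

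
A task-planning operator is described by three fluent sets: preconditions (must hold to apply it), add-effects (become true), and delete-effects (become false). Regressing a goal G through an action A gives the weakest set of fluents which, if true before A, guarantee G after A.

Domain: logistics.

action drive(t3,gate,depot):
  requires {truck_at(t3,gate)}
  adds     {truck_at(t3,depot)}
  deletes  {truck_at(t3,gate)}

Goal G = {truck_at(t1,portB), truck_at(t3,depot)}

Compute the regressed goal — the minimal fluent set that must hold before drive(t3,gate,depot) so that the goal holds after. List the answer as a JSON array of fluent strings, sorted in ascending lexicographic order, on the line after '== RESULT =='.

Regress:
  G ∩ del = {}  (empty — regression defined)
  G \ add = {truck_at(t1,portB), truck_at(t3,depot)} \ {truck_at(t3,depot)} = {truck_at(t1,portB)}
  ∪ pre   = {truck_at(t1,portB)} ∪ {truck_at(t3,gate)}
          = {truck_at(t1,portB), truck_at(t3,gate)}

== RESULT ==
["truck_at(t1,portB)", "truck_at(t3,gate)"]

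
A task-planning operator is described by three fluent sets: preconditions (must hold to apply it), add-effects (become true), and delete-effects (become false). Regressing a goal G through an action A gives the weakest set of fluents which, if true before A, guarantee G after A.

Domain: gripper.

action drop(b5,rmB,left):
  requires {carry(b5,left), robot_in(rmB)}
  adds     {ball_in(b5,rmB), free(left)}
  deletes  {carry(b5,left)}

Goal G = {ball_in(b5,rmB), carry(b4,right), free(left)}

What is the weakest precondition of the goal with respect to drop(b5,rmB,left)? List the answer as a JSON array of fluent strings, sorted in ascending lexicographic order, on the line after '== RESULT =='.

Compute (G \ add) ∪ pre:
  G ∩ del = {}  (empty — regression defined)
  G \ add = {ball_in(b5,rmB), carry(b4,right), free(left)} \ {ball_in(b5,rmB), free(left)} = {carry(b4,right)}
  ∪ pre   = {carry(b4,right)} ∪ {carry(b5,left), robot_in(rmB)}
          = {carry(b4,right), carry(b5,left), robot_in(rmB)}

== RESULT ==
["carry(b4,right)", "carry(b5,left)", "robot_in(rmB)"]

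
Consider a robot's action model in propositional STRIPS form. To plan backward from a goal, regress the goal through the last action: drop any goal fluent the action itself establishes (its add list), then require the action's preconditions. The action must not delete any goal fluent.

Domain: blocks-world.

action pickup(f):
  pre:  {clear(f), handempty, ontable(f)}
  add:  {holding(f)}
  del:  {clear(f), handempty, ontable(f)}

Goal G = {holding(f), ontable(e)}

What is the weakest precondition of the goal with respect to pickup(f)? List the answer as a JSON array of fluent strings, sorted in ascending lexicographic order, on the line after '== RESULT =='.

Regress:
  G ∩ del = {}  (empty — regression defined)
  G \ add = {holding(f), ontable(e)} \ {holding(f)} = {ontable(e)}
  ∪ pre   = {ontable(e)} ∪ {clear(f), handempty, ontable(f)}
          = {clear(f), handempty, ontable(e), ontable(f)}

== RESULT ==
["clear(f)", "handempty", "ontable(e)", "ontable(f)"]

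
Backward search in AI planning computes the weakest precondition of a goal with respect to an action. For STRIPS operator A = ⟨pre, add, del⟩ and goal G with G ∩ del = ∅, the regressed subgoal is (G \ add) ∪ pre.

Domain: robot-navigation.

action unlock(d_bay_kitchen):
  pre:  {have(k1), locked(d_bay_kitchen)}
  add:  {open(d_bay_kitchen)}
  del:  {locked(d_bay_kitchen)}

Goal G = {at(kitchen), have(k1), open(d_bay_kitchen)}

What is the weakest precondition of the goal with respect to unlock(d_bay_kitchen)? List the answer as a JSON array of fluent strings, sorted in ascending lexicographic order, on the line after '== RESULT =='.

Compute (G \ add) ∪ pre:
  G ∩ del = {}  (empty — regression defined)
  G \ add = {at(kitchen), have(k1), open(d_bay_kitchen)} \ {open(d_bay_kitchen)} = {at(kitchen), have(k1)}
  ∪ pre   = {at(kitchen), have(k1)} ∪ {have(k1), locked(d_bay_kitchen)}
          = {at(kitchen), have(k1), locked(d_bay_kitchen)}

== RESULT ==
["at(kitchen)", "have(k1)", "locked(d_bay_kitchen)"]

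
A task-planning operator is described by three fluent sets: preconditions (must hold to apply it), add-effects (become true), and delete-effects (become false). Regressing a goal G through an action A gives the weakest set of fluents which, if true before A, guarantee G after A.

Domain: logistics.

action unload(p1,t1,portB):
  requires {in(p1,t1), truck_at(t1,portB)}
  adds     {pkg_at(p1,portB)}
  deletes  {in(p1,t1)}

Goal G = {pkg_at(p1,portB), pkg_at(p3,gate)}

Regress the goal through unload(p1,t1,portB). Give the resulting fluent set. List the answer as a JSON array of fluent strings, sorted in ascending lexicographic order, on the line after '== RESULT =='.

Compute (G \ add) ∪ pre:
  G ∩ del = {}  (empty — regression defined)
  G \ add = {pkg_at(p1,portB), pkg_at(p3,gate)} \ {pkg_at(p1,portB)} = {pkg_at(p3,gate)}
  ∪ pre   = {pkg_at(p3,gate)} ∪ {in(p1,t1), truck_at(t1,portB)}
          = {in(p1,t1), pkg_at(p3,gate), truck_at(t1,portB)}

== RESULT ==
["in(p1,t1)", "pkg_at(p3,gate)", "truck_at(t1,portB)"]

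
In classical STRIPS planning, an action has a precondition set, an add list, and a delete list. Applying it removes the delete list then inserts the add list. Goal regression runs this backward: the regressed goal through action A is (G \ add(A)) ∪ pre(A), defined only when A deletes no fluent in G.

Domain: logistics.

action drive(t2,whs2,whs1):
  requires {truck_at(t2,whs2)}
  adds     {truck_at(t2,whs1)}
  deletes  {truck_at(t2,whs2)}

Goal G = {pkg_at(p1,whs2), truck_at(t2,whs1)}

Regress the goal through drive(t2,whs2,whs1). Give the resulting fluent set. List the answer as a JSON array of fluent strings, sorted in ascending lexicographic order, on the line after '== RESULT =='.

Compute (G \ add) ∪ pre:
  G ∩ del = {}  (empty — regression defined)
  G \ add = {pkg_at(p1,whs2), truck_at(t2,whs1)} \ {truck_at(t2,whs1)} = {pkg_at(p1,whs2)}
  ∪ pre   = {pkg_at(p1,whs2)} ∪ {truck_at(t2,whs2)}
          = {pkg_at(p1,whs2), truck_at(t2,whs2)}

== RESULT ==
["pkg_at(p1,whs2)", "truck_at(t2,whs2)"]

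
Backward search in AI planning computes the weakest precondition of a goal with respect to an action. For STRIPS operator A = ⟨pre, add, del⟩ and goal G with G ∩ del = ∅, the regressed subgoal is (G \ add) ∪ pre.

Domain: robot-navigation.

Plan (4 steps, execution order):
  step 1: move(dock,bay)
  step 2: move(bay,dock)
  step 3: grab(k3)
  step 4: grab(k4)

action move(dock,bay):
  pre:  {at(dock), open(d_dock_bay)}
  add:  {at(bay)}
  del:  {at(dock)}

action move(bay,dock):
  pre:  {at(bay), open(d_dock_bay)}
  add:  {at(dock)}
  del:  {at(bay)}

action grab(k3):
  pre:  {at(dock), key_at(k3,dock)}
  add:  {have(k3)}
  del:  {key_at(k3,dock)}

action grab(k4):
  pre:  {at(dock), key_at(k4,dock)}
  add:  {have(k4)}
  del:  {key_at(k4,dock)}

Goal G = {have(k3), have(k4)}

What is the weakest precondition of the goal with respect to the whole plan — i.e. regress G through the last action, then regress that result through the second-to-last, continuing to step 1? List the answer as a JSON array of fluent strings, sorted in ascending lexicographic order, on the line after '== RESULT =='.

Regress step by step:
  through step 4 (grab(k4)): drop {have(k4)}, keep {have(k3)}, require {at(dock), key_at(k4,dock)}
    → {at(dock), have(k3), key_at(k4,dock)}
  through step 3 (grab(k3)): drop {have(k3)}, keep {at(dock), key_at(k4,dock)}, require {at(dock), key_at(k3,dock)}
    → {at(dock), key_at(k3,dock), key_at(k4,dock)}
  through step 2 (move(bay,dock)): drop {at(dock)}, keep {key_at(k3,dock), key_at(k4,dock)}, require {at(bay), open(d_dock_bay)}
    → {at(bay), key_at(k3,dock), key_at(k4,dock), open(d_dock_bay)}
  through step 1 (move(dock,bay)): drop {at(bay)}, keep {key_at(k3,dock), key_at(k4,dock), open(d_dock_bay)}, require {at(dock), open(d_dock_bay)}
    → {at(dock), key_at(k3,dock), key_at(k4,dock), open(d_dock_bay)}

== RESULT ==
["at(dock)", "key_at(k3,dock)", "key_at(k4,dock)", "open(d_dock_bay)"]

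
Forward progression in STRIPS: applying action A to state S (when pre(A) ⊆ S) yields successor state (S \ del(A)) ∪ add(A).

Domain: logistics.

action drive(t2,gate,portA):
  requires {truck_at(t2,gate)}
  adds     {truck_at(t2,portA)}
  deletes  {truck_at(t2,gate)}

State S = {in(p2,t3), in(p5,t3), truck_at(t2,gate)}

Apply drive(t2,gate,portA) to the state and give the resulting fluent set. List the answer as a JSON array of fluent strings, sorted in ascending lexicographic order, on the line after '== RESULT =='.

Progress:
  pre ⊆ S: {truck_at(t2,gate)} ⊆ S  — applicable
  S \ del = {in(p2,t3), in(p5,t3)}
  ∪ add   = {in(p2,t3), in(p5,t3), truck_at(t2,portA)}

== RESULT ==
["in(p2,t3)", "in(p5,t3)", "truck_at(t2,portA)"]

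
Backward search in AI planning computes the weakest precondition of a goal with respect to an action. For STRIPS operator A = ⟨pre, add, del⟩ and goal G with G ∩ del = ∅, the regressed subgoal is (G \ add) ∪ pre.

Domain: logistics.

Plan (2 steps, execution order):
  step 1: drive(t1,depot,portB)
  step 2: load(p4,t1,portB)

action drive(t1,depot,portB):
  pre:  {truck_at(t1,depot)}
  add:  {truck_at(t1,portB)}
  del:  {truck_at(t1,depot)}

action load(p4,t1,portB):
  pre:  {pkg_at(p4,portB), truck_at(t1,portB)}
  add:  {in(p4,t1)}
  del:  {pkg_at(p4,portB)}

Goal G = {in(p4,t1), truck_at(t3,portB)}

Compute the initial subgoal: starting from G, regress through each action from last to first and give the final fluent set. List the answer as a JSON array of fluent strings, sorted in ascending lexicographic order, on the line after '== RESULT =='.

Work backward from the goal:
  through step 2 (load(p4,t1,portB)): drop {in(p4,t1)}, keep {truck_at(t3,portB)}, require {pkg_at(p4,portB), truck_at(t1,portB)}
    → {pkg_at(p4,portB), truck_at(t1,portB), truck_at(t3,portB)}
  through step 1 (drive(t1,depot,portB)): drop {truck_at(t1,portB)}, keep {pkg_at(p4,portB), truck_at(t3,portB)}, require {truck_at(t1,depot)}
    → {pkg_at(p4,portB), truck_at(t1,depot), truck_at(t3,portB)}

== RESULT ==
["pkg_at(p4,portB)", "truck_at(t1,depot)", "truck_at(t3,portB)"]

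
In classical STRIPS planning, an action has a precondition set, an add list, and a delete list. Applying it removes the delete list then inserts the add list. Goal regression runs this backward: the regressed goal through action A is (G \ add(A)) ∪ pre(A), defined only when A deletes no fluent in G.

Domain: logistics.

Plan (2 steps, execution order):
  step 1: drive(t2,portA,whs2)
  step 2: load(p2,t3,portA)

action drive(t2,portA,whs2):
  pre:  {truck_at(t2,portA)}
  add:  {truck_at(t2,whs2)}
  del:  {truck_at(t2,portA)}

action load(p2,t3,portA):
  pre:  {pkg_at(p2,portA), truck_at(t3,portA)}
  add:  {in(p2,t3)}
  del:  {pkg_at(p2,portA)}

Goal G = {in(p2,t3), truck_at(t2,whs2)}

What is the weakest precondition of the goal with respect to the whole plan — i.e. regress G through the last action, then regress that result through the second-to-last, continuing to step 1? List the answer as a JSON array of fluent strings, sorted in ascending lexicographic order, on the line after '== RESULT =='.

Regress step by step:
  through step 2 (load(p2,t3,portA)): drop {in(p2,t3)}, keep {truck_at(t2,whs2)}, require {pkg_at(p2,portA), truck_at(t3,portA)}
    → {pkg_at(p2,portA), truck_at(t2,whs2), truck_at(t3,portA)}
  through step 1 (drive(t2,portA,whs2)): drop {truck_at(t2,whs2)}, keep {pkg_at(p2,portA), truck_at(t3,portA)}, require {truck_at(t2,portA)}
    → {pkg_at(p2,portA), truck_at(t2,portA), truck_at(t3,portA)}

== RESULT ==
["pkg_at(p2,portA)", "truck_at(t2,portA)", "truck_at(t3,portA)"]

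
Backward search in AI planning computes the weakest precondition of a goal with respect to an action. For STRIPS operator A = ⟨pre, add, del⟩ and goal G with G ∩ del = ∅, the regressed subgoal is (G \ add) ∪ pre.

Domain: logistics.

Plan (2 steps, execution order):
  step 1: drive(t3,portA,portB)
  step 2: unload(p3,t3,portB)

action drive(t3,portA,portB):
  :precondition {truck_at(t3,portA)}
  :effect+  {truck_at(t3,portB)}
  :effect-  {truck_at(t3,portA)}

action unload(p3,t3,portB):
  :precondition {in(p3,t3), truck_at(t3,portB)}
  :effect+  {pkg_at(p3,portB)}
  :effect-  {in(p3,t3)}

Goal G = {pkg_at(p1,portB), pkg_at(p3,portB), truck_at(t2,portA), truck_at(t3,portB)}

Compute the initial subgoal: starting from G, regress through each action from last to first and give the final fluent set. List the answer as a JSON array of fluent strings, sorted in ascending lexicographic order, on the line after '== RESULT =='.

Work backward from the goal:
  through step 2 (unload(p3,t3,portB)): drop {pkg_at(p3,portB)}, keep {pkg_at(p1,portB), truck_at(t2,portA), truck_at(t3,portB)}, require {in(p3,t3), truck_at(t3,portB)}
    → {in(p3,t3), pkg_at(p1,portB), truck_at(t2,portA), truck_at(t3,portB)}
  through step 1 (drive(t3,portA,portB)): drop {truck_at(t3,portB)}, keep {in(p3,t3), pkg_at(p1,portB), truck_at(t2,portA)}, require {truck_at(t3,portA)}
    → {in(p3,t3), pkg_at(p1,portB), truck_at(t2,portA), truck_at(t3,portA)}

== RESULT ==
["in(p3,t3)", "pkg_at(p1,portB)", "truck_at(t2,portA)", "truck_at(t3,portA)"]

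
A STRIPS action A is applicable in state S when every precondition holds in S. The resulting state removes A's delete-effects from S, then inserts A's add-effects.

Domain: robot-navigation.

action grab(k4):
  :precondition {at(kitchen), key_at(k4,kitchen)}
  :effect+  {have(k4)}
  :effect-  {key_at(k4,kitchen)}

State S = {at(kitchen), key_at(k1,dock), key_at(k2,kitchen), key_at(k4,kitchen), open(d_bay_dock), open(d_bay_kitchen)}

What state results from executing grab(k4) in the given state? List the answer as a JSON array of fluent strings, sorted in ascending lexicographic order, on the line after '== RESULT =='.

Compute (S \ del) ∪ add:
  pre ⊆ S: {at(kitchen), key_at(k4,kitchen)} ⊆ S  — applicable
  S \ del = {at(kitchen), key_at(k1,dock), key_at(k2,kitchen), open(d_bay_dock), open(d_bay_kitchen)}
  ∪ add   = {at(kitchen), have(k4), key_at(k1,dock), key_at(k2,kitchen), open(d_bay_dock), open(d_bay_kitchen)}

== RESULT ==
["at(kitchen)", "have(k4)", "key_at(k1,dock)", "key_at(k2,kitchen)", "open(d_bay_dock)", "open(d_bay_kitchen)"]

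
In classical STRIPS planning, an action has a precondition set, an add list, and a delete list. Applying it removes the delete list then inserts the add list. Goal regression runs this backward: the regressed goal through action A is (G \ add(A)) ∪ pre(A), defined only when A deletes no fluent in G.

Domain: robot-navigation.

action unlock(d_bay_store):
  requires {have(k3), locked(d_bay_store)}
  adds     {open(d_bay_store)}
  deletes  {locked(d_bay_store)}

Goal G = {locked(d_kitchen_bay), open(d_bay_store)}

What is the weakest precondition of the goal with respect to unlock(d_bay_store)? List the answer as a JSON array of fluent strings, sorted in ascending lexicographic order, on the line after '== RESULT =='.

Regress:
  G ∩ del = {}  (empty — regression defined)
  G \ add = {locked(d_kitchen_bay), open(d_bay_store)} \ {open(d_bay_store)} = {locked(d_kitchen_bay)}
  ∪ pre   = {locked(d_kitchen_bay)} ∪ {have(k3), locked(d_bay_store)}
          = {have(k3), locked(d_bay_store), locked(d_kitchen_bay)}

== RESULT ==
["have(k3)", "locked(d_bay_store)", "locked(d_kitchen_bay)"]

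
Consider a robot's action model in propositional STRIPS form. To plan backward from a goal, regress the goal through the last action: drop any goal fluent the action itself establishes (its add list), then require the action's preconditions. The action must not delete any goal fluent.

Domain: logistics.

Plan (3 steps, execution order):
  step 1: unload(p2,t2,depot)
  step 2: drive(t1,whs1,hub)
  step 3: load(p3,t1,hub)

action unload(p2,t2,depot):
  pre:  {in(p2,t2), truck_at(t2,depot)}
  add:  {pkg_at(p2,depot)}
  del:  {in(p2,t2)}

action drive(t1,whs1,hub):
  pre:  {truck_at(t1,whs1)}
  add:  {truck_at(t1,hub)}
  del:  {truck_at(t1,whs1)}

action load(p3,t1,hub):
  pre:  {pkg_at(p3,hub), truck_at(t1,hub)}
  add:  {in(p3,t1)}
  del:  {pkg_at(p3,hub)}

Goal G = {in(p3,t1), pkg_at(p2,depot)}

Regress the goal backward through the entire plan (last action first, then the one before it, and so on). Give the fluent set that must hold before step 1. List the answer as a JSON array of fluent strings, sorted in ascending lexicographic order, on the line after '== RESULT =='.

Regress step by step:
  through step 3 (load(p3,t1,hub)): drop {in(p3,t1)}, keep {pkg_at(p2,depot)}, require {pkg_at(p3,hub), truck_at(t1,hub)}
    → {pkg_at(p2,depot), pkg_at(p3,hub), truck_at(t1,hub)}
  through step 2 (drive(t1,whs1,hub)): drop {truck_at(t1,hub)}, keep {pkg_at(p2,depot), pkg_at(p3,hub)}, require {truck_at(t1,whs1)}
    → {pkg_at(p2,depot), pkg_at(p3,hub), truck_at(t1,whs1)}
  through step 1 (unload(p2,t2,depot)): drop {pkg_at(p2,depot)}, keep {pkg_at(p3,hub), truck_at(t1,whs1)}, require {in(p2,t2), truck_at(t2,depot)}
    → {in(p2,t2), pkg_at(p3,hub), truck_at(t1,whs1), truck_at(t2,depot)}

== RESULT ==
["in(p2,t2)", "pkg_at(p3,hub)", "truck_at(t1,whs1)", "truck_at(t2,depot)"]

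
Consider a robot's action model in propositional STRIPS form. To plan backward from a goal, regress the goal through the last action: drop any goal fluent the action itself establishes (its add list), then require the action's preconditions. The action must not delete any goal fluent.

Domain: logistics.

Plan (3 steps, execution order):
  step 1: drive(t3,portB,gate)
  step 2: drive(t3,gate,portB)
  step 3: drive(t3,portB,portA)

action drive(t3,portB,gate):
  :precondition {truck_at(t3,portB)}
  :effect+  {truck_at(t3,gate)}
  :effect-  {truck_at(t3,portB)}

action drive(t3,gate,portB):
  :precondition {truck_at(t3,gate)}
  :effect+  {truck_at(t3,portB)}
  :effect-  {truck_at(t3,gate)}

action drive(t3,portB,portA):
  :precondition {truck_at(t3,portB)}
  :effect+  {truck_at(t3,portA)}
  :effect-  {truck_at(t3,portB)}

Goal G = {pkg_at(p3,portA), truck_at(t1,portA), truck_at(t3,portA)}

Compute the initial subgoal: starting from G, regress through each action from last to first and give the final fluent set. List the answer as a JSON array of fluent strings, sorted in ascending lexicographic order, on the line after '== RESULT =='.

Regress step by step:
  through step 3 (drive(t3,portB,portA)): drop {truck_at(t3,portA)}, keep {pkg_at(p3,portA), truck_at(t1,portA)}, require {truck_at(t3,portB)}
    → {pkg_at(p3,portA), truck_at(t1,portA), truck_at(t3,portB)}
  through step 2 (drive(t3,gate,portB)): drop {truck_at(t3,portB)}, keep {pkg_at(p3,portA), truck_at(t1,portA)}, require {truck_at(t3,gate)}
    → {pkg_at(p3,portA), truck_at(t1,portA), truck_at(t3,gate)}
  through step 1 (drive(t3,portB,gate)): drop {truck_at(t3,gate)}, keep {pkg_at(p3,portA), truck_at(t1,portA)}, require {truck_at(t3,portB)}
    → {pkg_at(p3,portA), truck_at(t1,portA), truck_at(t3,portB)}

== RESULT ==
["pkg_at(p3,portA)", "truck_at(t1,portA)", "truck_at(t3,portB)"]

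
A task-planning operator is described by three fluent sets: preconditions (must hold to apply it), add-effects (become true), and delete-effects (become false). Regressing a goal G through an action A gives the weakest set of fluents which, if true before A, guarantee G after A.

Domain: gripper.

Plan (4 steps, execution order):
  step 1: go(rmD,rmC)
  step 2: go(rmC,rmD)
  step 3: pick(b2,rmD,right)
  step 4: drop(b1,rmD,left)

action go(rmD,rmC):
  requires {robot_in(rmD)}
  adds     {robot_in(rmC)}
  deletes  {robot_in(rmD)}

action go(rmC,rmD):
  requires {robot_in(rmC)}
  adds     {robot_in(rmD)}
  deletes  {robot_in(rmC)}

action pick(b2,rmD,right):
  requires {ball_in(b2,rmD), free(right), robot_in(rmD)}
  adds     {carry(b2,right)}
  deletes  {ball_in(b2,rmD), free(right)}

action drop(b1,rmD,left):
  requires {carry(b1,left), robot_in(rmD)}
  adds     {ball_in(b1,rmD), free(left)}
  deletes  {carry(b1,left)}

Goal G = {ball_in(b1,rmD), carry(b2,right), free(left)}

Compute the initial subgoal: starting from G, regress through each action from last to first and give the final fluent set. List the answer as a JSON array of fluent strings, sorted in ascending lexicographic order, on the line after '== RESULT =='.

Work backward from the goal:
  through step 4 (drop(b1,rmD,left)): drop {ball_in(b1,rmD), free(left)}, keep {carry(b2,right)}, require {carry(b1,left), robot_in(rmD)}
    → {carry(b1,left), carry(b2,right), robot_in(rmD)}
  through step 3 (pick(b2,rmD,right)): drop {carry(b2,right)}, keep {carry(b1,left), robot_in(rmD)}, require {ball_in(b2,rmD), free(right), robot_in(rmD)}
    → {ball_in(b2,rmD), carry(b1,left), free(right), robot_in(rmD)}
  through step 2 (go(rmC,rmD)): drop {robot_in(rmD)}, keep {ball_in(b2,rmD), carry(b1,left), free(right)}, require {robot_in(rmC)}
    → {ball_in(b2,rmD), carry(b1,left), free(right), robot_in(rmC)}
  through step 1 (go(rmD,rmC)): drop {robot_in(rmC)}, keep {ball_in(b2,rmD), carry(b1,left), free(right)}, require {robot_in(rmD)}
    → {ball_in(b2,rmD), carry(b1,left), free(right), robot_in(rmD)}

== RESULT ==
["ball_in(b2,rmD)", "carry(b1,left)", "free(right)", "robot_in(rmD)"]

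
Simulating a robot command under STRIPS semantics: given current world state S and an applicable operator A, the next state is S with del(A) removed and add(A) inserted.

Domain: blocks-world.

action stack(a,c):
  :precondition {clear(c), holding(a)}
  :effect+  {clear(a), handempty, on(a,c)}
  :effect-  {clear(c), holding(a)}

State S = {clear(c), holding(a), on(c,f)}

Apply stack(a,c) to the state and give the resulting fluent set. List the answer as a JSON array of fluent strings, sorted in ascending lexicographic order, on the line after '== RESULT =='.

Compute (S \ del) ∪ add:
  pre ⊆ S: {clear(c), holding(a)} ⊆ S  — applicable
  S \ del = {on(c,f)}
  ∪ add   = {clear(a), handempty, on(a,c), on(c,f)}

== RESULT ==
["clear(a)", "handempty", "on(a,c)", "on(c,f)"]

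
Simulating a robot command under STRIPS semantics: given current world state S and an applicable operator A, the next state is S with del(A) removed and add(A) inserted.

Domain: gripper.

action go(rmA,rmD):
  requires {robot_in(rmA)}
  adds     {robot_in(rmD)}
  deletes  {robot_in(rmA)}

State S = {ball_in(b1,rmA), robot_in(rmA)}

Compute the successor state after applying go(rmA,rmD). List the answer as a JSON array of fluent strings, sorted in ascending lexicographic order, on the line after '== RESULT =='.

Progress:
  pre ⊆ S: {robot_in(rmA)} ⊆ S  — applicable
  S \ del = {ball_in(b1,rmA)}
  ∪ add   = {ball_in(b1,rmA), robot_in(rmD)}

== RESULT ==
["ball_in(b1,rmA)", "robot_in(rmD)"]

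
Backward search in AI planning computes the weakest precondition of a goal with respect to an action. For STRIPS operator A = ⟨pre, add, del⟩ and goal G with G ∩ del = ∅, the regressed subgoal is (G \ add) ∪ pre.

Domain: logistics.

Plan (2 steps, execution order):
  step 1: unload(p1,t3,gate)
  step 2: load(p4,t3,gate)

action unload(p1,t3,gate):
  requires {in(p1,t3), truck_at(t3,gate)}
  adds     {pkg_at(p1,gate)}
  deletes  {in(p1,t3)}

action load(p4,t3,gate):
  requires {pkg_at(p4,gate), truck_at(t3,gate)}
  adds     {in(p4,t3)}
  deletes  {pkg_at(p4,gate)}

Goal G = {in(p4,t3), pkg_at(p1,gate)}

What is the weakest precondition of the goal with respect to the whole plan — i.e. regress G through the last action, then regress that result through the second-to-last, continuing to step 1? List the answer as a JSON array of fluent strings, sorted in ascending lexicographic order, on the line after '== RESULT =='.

Work backward from the goal:
  through step 2 (load(p4,t3,gate)): drop {in(p4,t3)}, keep {pkg_at(p1,gate)}, require {pkg_at(p4,gate), truck_at(t3,gate)}
    → {pkg_at(p1,gate), pkg_at(p4,gate), truck_at(t3,gate)}
  through step 1 (unload(p1,t3,gate)): drop {pkg_at(p1,gate)}, keep {pkg_at(p4,gate), truck_at(t3,gate)}, require {in(p1,t3), truck_at(t3,gate)}
    → {in(p1,t3), pkg_at(p4,gate), truck_at(t3,gate)}

== RESULT ==
["in(p1,t3)", "pkg_at(p4,gate)", "truck_at(t3,gate)"]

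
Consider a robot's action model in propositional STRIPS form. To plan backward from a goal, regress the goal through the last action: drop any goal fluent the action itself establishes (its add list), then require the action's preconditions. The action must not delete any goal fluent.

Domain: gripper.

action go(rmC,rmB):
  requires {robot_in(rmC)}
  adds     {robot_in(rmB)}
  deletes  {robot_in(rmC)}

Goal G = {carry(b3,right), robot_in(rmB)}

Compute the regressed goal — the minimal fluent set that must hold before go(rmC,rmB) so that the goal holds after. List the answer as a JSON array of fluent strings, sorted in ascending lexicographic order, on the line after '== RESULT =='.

Compute (G \ add) ∪ pre:
  G ∩ del = {}  (empty — regression defined)
  G \ add = {carry(b3,right), robot_in(rmB)} \ {robot_in(rmB)} = {carry(b3,right)}
  ∪ pre   = {carry(b3,right)} ∪ {robot_in(rmC)}
          = {carry(b3,right), robot_in(rmC)}

== RESULT ==
["carry(b3,right)", "robot_in(rmC)"]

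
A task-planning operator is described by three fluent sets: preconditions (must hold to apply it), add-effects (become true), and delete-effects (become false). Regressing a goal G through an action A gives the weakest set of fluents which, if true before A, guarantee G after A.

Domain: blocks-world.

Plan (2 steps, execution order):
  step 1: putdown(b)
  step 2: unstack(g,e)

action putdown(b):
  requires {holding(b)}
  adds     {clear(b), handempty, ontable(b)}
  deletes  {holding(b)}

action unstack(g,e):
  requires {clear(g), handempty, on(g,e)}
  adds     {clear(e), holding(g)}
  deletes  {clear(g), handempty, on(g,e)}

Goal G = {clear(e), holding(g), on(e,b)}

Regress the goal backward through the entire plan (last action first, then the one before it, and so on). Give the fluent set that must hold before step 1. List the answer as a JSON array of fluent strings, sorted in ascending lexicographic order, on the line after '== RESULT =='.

Work backward from the goal:
  through step 2 (unstack(g,e)): drop {clear(e), holding(g)}, keep {on(e,b)}, require {clear(g), handempty, on(g,e)}
    → {clear(g), handempty, on(e,b), on(g,e)}
  through step 1 (putdown(b)): drop {handempty}, keep {clear(g), on(e,b), on(g,e)}, require {holding(b)}
    → {clear(g), holding(b), on(e,b), on(g,e)}

== RESULT ==
["clear(g)", "holding(b)", "on(e,b)", "on(g,e)"]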